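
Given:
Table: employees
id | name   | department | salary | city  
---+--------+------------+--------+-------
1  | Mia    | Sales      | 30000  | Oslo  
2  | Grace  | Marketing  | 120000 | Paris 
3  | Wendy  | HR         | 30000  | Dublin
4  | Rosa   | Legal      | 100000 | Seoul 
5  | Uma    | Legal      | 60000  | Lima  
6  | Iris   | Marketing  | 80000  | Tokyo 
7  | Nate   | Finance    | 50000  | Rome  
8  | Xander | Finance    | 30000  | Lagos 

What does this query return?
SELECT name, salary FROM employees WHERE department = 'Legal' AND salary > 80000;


Filtering: department = 'Legal' AND salary > 80000
Matching: 1 rows

1 rows:
Rosa, 100000


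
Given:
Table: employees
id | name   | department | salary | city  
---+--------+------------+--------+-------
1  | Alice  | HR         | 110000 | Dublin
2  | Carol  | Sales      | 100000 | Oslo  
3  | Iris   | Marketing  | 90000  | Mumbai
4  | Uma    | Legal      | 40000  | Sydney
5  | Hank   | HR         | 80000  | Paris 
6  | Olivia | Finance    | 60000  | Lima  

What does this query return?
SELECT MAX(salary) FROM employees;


Salaries: 110000, 100000, 90000, 40000, 80000, 60000
MAX = 110000

110000


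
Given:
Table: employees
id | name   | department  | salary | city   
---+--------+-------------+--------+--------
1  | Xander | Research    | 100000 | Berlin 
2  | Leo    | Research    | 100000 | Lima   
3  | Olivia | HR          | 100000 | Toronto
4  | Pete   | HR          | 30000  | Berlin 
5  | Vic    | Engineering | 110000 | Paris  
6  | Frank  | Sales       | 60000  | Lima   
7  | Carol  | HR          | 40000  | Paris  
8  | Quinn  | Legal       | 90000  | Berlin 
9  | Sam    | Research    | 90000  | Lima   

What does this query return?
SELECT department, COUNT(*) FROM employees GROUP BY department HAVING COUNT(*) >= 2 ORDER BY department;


Groups with count >= 2:
  HR: 3 -> PASS
  Research: 3 -> PASS
  Engineering: 1 -> filtered out
  Legal: 1 -> filtered out
  Sales: 1 -> filtered out


2 groups:
HR, 3
Research, 3


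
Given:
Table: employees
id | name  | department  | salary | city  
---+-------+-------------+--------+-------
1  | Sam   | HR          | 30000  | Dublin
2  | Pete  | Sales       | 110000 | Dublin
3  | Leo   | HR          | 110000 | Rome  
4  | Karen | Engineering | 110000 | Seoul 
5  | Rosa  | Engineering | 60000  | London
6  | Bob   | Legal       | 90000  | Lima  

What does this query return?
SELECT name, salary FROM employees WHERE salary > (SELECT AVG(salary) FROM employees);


Subquery: AVG(salary) = 85000.0
Filtering: salary > 85000.0
  Pete (110000) -> MATCH
  Leo (110000) -> MATCH
  Karen (110000) -> MATCH
  Bob (90000) -> MATCH


4 rows:
Pete, 110000
Leo, 110000
Karen, 110000
Bob, 90000


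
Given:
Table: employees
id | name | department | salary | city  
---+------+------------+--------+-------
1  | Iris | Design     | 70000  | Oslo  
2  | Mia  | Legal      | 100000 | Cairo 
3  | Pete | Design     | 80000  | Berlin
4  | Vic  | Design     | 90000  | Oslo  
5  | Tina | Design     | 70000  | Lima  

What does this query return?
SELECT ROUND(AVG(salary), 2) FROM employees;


SUM(salary) = 410000
COUNT = 5
ROUND(AVG, 2) = ROUND(410000 / 5, 2) = 82000.0

82000.0


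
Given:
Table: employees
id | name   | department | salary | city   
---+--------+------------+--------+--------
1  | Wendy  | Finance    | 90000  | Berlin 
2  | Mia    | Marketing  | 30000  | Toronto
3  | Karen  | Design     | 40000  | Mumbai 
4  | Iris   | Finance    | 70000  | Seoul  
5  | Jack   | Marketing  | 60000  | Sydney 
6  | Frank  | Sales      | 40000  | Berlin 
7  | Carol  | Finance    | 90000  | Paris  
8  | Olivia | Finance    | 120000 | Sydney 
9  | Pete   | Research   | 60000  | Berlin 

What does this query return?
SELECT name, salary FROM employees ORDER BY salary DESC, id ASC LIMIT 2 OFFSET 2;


Sort by salary DESC (id ASC tiebreak), then skip 2 and take 2
Rows 3 through 4

2 rows:
Carol, 90000
Iris, 70000


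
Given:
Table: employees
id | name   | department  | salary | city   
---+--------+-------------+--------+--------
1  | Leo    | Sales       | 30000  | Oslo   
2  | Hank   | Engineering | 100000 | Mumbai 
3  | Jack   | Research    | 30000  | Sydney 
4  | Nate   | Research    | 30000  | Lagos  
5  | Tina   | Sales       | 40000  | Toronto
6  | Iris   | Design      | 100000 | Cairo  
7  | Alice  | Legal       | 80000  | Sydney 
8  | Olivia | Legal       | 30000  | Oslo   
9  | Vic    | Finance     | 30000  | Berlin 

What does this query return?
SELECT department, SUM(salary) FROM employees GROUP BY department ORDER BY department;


Summing salary within each department:
  Design: 100000 = 100000
  Engineering: 100000 = 100000
  Finance: 30000 = 30000
  Legal: 80000 + 30000 = 110000
  Research: 30000 + 30000 = 60000
  Sales: 30000 + 40000 = 70000


6 groups:
Design, 100000
Engineering, 100000
Finance, 30000
Legal, 110000
Research, 60000
Sales, 70000


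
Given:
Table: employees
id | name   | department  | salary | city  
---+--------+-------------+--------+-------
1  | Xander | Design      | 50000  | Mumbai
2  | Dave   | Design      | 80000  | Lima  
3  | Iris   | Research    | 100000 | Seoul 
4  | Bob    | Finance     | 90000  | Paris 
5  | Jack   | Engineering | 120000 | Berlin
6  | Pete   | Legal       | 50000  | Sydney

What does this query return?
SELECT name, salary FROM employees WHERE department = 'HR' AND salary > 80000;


Filtering: department = 'HR' AND salary > 80000
Matching: 0 rows

Empty result set (0 rows)


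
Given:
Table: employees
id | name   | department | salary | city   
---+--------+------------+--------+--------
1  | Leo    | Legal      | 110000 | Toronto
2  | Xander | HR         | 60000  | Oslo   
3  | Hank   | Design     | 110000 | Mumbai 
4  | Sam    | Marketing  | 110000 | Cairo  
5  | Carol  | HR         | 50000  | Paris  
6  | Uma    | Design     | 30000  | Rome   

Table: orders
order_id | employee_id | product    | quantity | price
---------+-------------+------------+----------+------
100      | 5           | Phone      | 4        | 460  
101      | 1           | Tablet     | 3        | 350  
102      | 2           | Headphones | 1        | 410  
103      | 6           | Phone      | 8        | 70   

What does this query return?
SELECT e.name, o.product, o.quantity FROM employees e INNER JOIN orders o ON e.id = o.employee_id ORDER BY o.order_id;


Joining employees.id = orders.employee_id:
  employee Carol (id=5) -> order Phone
  employee Leo (id=1) -> order Tablet
  employee Xander (id=2) -> order Headphones
  employee Uma (id=6) -> order Phone


4 rows:
Carol, Phone, 4
Leo, Tablet, 3
Xander, Headphones, 1
Uma, Phone, 8


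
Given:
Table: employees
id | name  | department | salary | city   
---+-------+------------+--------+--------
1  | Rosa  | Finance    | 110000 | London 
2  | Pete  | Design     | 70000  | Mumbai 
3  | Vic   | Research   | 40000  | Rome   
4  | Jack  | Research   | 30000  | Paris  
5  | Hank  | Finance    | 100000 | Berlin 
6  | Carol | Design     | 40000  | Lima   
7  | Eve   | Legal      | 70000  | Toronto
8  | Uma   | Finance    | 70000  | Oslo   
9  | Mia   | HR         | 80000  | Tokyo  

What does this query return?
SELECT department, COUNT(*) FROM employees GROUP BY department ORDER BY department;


Assigning each row to its department group:
  Rosa -> Finance
  Pete -> Design
  Vic -> Research
  Jack -> Research
  Hank -> Finance
  Carol -> Design
  Eve -> Legal
  Uma -> Finance
  Mia -> HR


5 groups:
Design, 2
Finance, 3
HR, 1
Legal, 1
Research, 2


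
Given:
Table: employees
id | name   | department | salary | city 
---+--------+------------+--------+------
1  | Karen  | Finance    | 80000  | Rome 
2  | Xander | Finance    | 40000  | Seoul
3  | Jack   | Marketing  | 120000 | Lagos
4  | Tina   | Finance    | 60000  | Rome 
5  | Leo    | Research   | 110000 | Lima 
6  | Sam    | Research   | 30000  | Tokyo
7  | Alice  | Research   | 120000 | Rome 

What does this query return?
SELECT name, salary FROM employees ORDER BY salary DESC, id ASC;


Sorting by salary DESC, then id ASC for ties

7 rows:
Jack, 120000
Alice, 120000
Leo, 110000
Karen, 80000
Tina, 60000
Xander, 40000
Sam, 30000


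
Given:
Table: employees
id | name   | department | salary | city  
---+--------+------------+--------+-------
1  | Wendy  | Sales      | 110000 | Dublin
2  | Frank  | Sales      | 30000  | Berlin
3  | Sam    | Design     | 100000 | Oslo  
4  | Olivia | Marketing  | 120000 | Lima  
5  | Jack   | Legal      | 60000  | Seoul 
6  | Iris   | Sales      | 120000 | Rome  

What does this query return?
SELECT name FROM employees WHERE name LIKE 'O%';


LIKE 'O%' matches names starting with 'O'
Matching: 1

1 rows:
Olivia


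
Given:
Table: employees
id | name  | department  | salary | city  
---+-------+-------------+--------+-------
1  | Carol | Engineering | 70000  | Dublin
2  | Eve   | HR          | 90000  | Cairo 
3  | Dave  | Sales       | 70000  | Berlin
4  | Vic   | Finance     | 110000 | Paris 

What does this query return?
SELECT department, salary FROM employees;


Projecting columns: department, salary

4 rows:
Engineering, 70000
HR, 90000
Sales, 70000
Finance, 110000


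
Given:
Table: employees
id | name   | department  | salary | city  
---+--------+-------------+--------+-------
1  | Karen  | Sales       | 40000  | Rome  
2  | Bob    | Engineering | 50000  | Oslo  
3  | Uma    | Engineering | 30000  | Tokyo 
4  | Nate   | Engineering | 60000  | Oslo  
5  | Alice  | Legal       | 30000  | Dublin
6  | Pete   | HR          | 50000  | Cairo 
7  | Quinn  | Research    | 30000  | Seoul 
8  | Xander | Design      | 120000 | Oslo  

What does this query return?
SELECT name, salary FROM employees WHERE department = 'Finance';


Filtering: department = 'Finance'
Matching rows: 0

Empty result set (0 rows)


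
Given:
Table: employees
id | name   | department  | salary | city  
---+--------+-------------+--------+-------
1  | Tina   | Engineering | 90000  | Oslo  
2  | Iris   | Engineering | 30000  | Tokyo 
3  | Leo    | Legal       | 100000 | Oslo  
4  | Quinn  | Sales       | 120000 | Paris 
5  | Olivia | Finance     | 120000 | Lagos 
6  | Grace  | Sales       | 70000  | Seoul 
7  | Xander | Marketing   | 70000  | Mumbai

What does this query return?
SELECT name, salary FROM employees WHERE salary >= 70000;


Filtering: salary >= 70000
Matching: 6 rows

6 rows:
Tina, 90000
Leo, 100000
Quinn, 120000
Olivia, 120000
Grace, 70000
Xander, 70000


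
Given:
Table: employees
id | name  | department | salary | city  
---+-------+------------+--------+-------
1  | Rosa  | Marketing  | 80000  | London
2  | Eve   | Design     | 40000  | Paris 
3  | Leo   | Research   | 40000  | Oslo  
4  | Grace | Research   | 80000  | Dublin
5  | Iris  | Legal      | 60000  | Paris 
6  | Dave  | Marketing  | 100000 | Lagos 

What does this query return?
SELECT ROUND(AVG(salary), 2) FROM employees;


SUM(salary) = 400000
COUNT = 6
ROUND(AVG, 2) = ROUND(400000 / 6, 2) = 66666.67

66666.67


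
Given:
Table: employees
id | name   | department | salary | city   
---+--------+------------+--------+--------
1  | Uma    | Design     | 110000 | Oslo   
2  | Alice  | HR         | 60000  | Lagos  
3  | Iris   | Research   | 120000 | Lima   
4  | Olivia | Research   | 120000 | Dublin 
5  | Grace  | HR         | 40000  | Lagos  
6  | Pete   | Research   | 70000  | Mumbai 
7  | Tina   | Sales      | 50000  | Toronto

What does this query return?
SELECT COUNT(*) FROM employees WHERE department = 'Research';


Counting rows where department = 'Research'
  Iris -> MATCH
  Olivia -> MATCH
  Pete -> MATCH


3


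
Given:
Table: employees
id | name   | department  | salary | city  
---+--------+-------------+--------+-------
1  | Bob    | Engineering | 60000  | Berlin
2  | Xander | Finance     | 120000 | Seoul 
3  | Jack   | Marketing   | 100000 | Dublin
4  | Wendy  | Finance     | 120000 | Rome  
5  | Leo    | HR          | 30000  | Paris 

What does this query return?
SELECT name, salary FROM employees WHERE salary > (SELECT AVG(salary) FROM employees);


Subquery: AVG(salary) = 86000.0
Filtering: salary > 86000.0
  Xander (120000) -> MATCH
  Jack (100000) -> MATCH
  Wendy (120000) -> MATCH


3 rows:
Xander, 120000
Jack, 100000
Wendy, 120000


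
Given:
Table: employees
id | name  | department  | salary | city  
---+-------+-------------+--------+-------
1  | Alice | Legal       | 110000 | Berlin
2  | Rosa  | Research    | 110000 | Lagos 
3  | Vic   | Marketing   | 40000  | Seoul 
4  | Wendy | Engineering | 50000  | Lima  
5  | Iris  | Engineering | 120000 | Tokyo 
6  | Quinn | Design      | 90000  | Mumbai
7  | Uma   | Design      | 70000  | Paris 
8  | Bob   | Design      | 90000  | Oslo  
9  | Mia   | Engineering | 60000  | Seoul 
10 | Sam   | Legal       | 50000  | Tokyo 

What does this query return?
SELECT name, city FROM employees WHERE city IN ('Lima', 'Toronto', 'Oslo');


Filtering: city IN ('Lima', 'Toronto', 'Oslo')
Matching: 2 rows

2 rows:
Wendy, Lima
Bob, Oslo


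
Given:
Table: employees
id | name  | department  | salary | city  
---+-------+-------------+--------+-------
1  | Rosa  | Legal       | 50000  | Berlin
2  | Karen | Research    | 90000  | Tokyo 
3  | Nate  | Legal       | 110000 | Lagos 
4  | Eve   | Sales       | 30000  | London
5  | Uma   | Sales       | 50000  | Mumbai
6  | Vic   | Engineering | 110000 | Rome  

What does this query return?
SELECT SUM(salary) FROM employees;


SUM(salary) = 50000 + 90000 + 110000 + 30000 + 50000 + 110000 = 440000

440000


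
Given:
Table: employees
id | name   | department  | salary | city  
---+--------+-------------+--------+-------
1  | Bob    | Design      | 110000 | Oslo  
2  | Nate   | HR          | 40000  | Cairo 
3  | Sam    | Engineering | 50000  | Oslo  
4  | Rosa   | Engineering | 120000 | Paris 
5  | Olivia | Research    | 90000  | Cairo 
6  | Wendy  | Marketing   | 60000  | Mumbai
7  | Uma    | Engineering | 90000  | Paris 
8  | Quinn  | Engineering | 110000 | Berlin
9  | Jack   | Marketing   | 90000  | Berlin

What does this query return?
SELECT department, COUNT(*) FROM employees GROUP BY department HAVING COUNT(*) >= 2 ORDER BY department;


Groups with count >= 2:
  Engineering: 4 -> PASS
  Marketing: 2 -> PASS
  Design: 1 -> filtered out
  HR: 1 -> filtered out
  Research: 1 -> filtered out


2 groups:
Engineering, 4
Marketing, 2


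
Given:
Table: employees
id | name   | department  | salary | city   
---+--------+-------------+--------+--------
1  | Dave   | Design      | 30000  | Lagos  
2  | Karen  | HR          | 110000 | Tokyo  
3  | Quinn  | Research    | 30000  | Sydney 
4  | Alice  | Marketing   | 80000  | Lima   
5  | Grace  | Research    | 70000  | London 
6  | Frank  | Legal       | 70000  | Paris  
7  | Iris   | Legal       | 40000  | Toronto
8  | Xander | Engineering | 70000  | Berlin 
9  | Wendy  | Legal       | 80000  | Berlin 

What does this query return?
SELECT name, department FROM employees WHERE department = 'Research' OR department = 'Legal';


Filtering: department = 'Research' OR 'Legal'
Matching: 5 rows

5 rows:
Quinn, Research
Grace, Research
Frank, Legal
Iris, Legal
Wendy, Legal


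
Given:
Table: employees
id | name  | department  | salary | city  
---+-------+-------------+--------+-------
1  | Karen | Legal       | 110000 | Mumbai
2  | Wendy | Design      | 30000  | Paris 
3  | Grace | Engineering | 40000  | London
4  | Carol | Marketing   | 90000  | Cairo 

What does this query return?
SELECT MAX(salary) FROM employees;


Salaries: 110000, 30000, 40000, 90000
MAX = 110000

110000


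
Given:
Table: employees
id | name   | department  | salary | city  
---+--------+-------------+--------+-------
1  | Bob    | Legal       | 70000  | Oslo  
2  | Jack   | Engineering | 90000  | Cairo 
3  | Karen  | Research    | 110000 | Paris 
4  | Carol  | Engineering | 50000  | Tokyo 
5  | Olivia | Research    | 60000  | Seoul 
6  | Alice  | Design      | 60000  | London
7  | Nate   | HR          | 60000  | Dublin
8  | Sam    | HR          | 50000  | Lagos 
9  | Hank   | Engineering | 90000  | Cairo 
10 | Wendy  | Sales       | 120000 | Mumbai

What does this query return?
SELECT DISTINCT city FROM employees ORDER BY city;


All 'city' values (row order): Oslo, Cairo, Paris, Tokyo, Seoul, London, Dublin, Lagos, Cairo, Mumbai
Removing duplicates leaves 9 unique value(s).

9 values:
Cairo
Dublin
Lagos
London
Mumbai
Oslo
Paris
Seoul
Tokyo


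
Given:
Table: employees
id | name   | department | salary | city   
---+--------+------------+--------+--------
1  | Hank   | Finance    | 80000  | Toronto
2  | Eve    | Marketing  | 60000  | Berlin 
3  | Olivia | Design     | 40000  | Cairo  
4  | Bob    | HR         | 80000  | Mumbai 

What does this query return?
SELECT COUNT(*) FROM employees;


COUNT(*) counts all rows

4


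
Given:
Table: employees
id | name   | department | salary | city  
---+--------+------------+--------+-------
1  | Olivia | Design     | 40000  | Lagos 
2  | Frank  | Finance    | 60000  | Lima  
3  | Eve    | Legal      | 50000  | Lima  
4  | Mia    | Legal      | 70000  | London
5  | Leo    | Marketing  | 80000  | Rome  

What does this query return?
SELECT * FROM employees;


SELECT * returns all 5 rows with all columns

5 rows:
1, Olivia, Design, 40000, Lagos
2, Frank, Finance, 60000, Lima
3, Eve, Legal, 50000, Lima
4, Mia, Legal, 70000, London
5, Leo, Marketing, 80000, Rome


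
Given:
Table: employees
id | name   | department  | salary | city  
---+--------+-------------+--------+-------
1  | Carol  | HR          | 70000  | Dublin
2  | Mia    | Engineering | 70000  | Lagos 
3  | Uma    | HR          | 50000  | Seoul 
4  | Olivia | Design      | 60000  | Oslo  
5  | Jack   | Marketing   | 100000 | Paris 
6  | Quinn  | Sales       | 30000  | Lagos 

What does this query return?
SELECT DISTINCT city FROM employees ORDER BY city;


All 'city' values (row order): Dublin, Lagos, Seoul, Oslo, Paris, Lagos
Removing duplicates leaves 5 unique value(s).

5 values:
Dublin
Lagos
Oslo
Paris
Seoul


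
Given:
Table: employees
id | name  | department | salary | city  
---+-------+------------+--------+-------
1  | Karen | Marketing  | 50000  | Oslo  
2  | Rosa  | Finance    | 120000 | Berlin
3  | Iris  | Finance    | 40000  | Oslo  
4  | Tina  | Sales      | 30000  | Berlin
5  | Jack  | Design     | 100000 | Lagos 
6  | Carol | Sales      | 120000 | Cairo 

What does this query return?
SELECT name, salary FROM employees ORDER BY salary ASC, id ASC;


Sorting by salary ASC, then id ASC for ties

6 rows:
Tina, 30000
Iris, 40000
Karen, 50000
Jack, 100000
Rosa, 120000
Carol, 120000


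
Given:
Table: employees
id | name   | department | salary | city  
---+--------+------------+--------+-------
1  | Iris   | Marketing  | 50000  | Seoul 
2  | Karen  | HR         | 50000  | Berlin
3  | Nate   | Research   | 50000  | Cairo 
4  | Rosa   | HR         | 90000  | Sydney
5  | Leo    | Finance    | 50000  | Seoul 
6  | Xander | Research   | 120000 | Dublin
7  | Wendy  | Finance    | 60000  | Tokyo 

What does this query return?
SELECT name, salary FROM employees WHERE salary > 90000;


Filtering: salary > 90000
Matching: 1 rows

1 rows:
Xander, 120000


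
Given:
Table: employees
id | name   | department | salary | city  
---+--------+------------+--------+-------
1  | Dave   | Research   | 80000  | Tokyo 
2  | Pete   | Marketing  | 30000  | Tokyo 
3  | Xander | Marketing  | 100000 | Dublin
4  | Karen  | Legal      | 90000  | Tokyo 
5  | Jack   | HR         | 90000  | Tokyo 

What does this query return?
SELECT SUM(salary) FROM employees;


SUM(salary) = 80000 + 30000 + 100000 + 90000 + 90000 = 390000

390000


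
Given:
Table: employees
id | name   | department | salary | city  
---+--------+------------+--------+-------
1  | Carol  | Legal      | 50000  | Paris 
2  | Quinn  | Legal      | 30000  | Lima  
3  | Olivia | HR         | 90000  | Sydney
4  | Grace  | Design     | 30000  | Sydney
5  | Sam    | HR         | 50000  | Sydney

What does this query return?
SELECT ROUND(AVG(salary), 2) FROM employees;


SUM(salary) = 250000
COUNT = 5
ROUND(AVG, 2) = ROUND(250000 / 5, 2) = 50000.0

50000.0


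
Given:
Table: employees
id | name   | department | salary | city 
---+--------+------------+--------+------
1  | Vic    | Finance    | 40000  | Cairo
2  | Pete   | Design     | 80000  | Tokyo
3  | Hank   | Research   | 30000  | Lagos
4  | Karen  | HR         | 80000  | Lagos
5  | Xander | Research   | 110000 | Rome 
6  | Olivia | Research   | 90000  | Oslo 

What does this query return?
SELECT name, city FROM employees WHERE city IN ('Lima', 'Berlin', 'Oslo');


Filtering: city IN ('Lima', 'Berlin', 'Oslo')
Matching: 1 rows

1 rows:
Olivia, Oslo


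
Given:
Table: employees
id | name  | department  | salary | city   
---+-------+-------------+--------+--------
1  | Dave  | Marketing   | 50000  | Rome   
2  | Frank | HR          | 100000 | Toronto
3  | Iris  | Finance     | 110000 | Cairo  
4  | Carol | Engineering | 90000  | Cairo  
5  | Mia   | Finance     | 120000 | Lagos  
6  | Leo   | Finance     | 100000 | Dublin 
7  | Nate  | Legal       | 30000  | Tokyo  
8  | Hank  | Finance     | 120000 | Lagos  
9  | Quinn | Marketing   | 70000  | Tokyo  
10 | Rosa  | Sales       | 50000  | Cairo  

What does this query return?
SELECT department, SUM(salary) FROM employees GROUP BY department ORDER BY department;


Summing salary within each department:
  Engineering: 90000 = 90000
  Finance: 110000 + 120000 + 100000 + 120000 = 450000
  HR: 100000 = 100000
  Legal: 30000 = 30000
  Marketing: 50000 + 70000 = 120000
  Sales: 50000 = 50000


6 groups:
Engineering, 90000
Finance, 450000
HR, 100000
Legal, 30000
Marketing, 120000
Sales, 50000


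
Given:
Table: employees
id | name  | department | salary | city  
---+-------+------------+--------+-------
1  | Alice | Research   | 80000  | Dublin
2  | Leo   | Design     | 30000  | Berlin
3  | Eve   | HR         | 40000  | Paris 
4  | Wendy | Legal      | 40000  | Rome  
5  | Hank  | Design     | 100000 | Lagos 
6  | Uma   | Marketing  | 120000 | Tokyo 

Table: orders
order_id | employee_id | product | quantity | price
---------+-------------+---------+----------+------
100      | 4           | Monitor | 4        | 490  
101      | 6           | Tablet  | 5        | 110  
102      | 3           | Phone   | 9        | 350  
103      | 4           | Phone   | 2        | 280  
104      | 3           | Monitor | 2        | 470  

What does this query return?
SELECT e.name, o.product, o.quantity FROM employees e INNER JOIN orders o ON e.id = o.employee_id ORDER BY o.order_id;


Joining employees.id = orders.employee_id:
  employee Wendy (id=4) -> order Monitor
  employee Uma (id=6) -> order Tablet
  employee Eve (id=3) -> order Phone
  employee Wendy (id=4) -> order Phone
  employee Eve (id=3) -> order Monitor


5 rows:
Wendy, Monitor, 4
Uma, Tablet, 5
Eve, Phone, 9
Wendy, Phone, 2
Eve, Monitor, 2


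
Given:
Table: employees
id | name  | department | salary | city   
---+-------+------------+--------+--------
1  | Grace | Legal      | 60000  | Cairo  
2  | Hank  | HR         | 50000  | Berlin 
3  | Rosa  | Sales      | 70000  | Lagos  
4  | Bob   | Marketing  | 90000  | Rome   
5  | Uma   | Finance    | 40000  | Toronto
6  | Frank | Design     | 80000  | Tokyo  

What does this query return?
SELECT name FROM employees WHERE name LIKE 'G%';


LIKE 'G%' matches names starting with 'G'
Matching: 1

1 rows:
Grace


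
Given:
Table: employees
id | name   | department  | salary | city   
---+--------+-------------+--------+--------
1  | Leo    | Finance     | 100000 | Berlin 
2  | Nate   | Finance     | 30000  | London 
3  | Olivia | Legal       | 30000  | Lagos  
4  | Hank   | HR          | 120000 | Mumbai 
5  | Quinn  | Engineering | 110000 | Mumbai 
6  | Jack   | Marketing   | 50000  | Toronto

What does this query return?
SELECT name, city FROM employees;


Projecting columns: name, city

6 rows:
Leo, Berlin
Nate, London
Olivia, Lagos
Hank, Mumbai
Quinn, Mumbai
Jack, Toronto


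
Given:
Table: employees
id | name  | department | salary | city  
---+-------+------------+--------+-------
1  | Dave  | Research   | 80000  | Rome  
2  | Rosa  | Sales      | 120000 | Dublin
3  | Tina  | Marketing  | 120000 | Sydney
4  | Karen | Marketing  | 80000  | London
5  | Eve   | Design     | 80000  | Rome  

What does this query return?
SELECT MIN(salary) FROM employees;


Salaries: 80000, 120000, 120000, 80000, 80000
MIN = 80000

80000


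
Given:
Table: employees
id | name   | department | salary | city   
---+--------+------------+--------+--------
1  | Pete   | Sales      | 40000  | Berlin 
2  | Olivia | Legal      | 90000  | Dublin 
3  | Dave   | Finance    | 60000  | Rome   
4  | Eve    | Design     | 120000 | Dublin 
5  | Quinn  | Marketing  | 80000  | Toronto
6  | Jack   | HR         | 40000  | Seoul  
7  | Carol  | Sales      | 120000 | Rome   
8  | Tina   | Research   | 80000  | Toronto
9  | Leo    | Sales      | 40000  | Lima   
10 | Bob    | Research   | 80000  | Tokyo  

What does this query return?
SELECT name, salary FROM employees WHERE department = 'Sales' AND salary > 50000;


Filtering: department = 'Sales' AND salary > 50000
Matching: 1 rows

1 rows:
Carol, 120000


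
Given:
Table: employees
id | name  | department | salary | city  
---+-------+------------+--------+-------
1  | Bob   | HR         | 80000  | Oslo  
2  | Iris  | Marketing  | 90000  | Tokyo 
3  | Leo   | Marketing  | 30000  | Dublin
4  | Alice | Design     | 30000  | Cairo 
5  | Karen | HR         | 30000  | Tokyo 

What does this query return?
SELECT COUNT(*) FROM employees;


COUNT(*) counts all rows

5


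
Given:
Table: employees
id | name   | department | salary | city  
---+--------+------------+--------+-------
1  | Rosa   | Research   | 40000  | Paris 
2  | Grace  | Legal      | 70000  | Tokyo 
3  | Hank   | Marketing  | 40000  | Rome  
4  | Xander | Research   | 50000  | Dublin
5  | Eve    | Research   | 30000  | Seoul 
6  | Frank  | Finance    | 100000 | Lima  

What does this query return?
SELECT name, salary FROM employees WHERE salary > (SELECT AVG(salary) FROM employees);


Subquery: AVG(salary) = 55000.0
Filtering: salary > 55000.0
  Grace (70000) -> MATCH
  Frank (100000) -> MATCH


2 rows:
Grace, 70000
Frank, 100000


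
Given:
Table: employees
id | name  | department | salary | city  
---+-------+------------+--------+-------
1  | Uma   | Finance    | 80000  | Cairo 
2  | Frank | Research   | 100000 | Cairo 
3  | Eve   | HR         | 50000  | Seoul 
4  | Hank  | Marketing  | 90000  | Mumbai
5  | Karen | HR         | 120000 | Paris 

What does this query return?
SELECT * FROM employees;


SELECT * returns all 5 rows with all columns

5 rows:
1, Uma, Finance, 80000, Cairo
2, Frank, Research, 100000, Cairo
3, Eve, HR, 50000, Seoul
4, Hank, Marketing, 90000, Mumbai
5, Karen, HR, 120000, Paris


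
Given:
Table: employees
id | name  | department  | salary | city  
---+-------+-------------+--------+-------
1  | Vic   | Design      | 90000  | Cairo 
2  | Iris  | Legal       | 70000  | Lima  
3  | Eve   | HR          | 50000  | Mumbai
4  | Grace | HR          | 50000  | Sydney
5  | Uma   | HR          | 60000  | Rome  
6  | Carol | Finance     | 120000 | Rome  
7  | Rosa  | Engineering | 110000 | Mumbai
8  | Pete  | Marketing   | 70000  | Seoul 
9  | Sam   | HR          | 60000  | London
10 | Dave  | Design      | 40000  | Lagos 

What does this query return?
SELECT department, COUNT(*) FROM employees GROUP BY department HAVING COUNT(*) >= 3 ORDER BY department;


Groups with count >= 3:
  HR: 4 -> PASS
  Design: 2 -> filtered out
  Engineering: 1 -> filtered out
  Finance: 1 -> filtered out
  Legal: 1 -> filtered out
  Marketing: 1 -> filtered out


1 groups:
HR, 4


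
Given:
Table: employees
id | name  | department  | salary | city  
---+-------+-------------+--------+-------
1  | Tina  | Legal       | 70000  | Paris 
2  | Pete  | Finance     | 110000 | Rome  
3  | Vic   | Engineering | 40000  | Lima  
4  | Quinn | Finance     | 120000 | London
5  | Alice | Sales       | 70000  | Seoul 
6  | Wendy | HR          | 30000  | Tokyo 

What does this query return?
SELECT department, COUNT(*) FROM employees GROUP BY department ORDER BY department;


Assigning each row to its department group:
  Tina -> Legal
  Pete -> Finance
  Vic -> Engineering
  Quinn -> Finance
  Alice -> Sales
  Wendy -> HR


5 groups:
Engineering, 1
Finance, 2
HR, 1
Legal, 1
Sales, 1


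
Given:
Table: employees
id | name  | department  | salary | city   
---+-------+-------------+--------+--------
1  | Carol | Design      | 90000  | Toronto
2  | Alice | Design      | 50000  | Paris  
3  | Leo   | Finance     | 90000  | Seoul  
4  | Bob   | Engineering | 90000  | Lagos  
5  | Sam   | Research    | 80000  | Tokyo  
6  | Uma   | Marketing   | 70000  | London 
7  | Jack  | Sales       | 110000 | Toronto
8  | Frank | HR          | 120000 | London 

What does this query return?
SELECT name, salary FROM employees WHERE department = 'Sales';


Filtering: department = 'Sales'
Matching rows: 1

1 rows:
Jack, 110000


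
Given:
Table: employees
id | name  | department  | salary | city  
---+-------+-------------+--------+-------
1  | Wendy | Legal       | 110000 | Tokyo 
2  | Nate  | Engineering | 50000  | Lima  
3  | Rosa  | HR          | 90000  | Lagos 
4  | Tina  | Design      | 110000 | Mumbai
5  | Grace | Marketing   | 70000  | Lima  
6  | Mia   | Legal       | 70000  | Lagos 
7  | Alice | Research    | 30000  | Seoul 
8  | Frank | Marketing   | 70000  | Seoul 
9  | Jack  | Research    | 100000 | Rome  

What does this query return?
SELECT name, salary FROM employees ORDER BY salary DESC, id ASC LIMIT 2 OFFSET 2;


Sort by salary DESC (id ASC tiebreak), then skip 2 and take 2
Rows 3 through 4

2 rows:
Jack, 100000
Rosa, 90000


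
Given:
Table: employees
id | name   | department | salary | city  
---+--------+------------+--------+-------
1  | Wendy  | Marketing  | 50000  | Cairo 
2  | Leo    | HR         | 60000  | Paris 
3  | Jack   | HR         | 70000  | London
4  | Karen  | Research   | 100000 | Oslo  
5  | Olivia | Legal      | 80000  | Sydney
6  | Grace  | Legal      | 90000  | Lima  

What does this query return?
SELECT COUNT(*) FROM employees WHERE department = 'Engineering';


Counting rows where department = 'Engineering'


0


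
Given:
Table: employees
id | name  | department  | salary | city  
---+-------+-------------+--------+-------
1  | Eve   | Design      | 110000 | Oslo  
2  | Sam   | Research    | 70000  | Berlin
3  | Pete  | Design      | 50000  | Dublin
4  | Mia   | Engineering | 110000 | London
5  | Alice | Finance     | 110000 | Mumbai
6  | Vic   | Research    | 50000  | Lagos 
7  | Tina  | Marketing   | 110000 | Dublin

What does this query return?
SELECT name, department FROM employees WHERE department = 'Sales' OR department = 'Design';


Filtering: department = 'Sales' OR 'Design'
Matching: 2 rows

2 rows:
Eve, Design
Pete, Design


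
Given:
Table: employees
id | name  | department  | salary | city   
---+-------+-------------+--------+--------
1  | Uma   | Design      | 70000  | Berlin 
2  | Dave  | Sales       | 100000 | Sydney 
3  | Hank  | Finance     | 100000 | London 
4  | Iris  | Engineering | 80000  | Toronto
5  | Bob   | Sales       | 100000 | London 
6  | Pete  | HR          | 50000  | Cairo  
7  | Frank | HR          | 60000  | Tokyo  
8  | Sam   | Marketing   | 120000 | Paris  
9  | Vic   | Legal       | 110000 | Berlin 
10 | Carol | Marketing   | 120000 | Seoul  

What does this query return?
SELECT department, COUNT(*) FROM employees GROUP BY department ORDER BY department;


Assigning each row to its department group:
  Uma -> Design
  Dave -> Sales
  Hank -> Finance
  Iris -> Engineering
  Bob -> Sales
  Pete -> HR
  Frank -> HR
  Sam -> Marketing
  Vic -> Legal
  Carol -> Marketing


7 groups:
Design, 1
Engineering, 1
Finance, 1
HR, 2
Legal, 1
Marketing, 2
Sales, 2


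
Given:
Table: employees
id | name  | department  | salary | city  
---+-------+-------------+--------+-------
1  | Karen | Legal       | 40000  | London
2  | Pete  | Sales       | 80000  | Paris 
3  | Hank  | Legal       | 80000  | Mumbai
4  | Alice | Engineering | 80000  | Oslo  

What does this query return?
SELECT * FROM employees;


SELECT * returns all 4 rows with all columns

4 rows:
1, Karen, Legal, 40000, London
2, Pete, Sales, 80000, Paris
3, Hank, Legal, 80000, Mumbai
4, Alice, Engineering, 80000, Oslo


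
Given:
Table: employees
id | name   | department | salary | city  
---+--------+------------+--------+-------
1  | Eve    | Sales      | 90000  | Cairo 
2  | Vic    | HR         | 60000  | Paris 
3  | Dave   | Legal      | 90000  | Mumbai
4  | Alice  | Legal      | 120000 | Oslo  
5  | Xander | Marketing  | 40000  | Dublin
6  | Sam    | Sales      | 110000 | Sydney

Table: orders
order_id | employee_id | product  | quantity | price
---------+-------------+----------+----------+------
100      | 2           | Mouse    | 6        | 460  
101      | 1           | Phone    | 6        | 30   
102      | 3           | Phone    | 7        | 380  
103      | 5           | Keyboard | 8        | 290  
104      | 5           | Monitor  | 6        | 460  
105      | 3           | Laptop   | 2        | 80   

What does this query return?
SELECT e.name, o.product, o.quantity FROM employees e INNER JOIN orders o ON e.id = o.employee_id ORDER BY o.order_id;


Joining employees.id = orders.employee_id:
  employee Vic (id=2) -> order Mouse
  employee Eve (id=1) -> order Phone
  employee Dave (id=3) -> order Phone
  employee Xander (id=5) -> order Keyboard
  employee Xander (id=5) -> order Monitor
  employee Dave (id=3) -> order Laptop


6 rows:
Vic, Mouse, 6
Eve, Phone, 6
Dave, Phone, 7
Xander, Keyboard, 8
Xander, Monitor, 6
Dave, Laptop, 2


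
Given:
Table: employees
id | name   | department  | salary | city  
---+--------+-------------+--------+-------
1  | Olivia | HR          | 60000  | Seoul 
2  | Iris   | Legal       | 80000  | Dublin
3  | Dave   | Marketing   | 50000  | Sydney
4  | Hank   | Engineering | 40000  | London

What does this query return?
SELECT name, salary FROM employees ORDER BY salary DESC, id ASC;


Sorting by salary DESC, then id ASC for ties

4 rows:
Iris, 80000
Olivia, 60000
Dave, 50000
Hank, 40000


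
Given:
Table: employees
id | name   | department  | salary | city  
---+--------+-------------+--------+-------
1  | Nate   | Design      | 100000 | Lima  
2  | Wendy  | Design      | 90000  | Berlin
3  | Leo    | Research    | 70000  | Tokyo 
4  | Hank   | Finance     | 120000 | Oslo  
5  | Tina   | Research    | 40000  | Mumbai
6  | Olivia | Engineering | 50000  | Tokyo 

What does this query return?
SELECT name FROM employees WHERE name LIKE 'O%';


LIKE 'O%' matches names starting with 'O'
Matching: 1

1 rows:
Olivia


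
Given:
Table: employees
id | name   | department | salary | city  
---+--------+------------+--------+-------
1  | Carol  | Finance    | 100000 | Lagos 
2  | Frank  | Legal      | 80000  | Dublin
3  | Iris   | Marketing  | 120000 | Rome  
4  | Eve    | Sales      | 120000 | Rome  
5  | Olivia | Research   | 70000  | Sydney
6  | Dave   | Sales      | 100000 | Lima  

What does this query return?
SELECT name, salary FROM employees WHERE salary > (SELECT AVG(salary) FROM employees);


Subquery: AVG(salary) = 98333.33
Filtering: salary > 98333.33
  Carol (100000) -> MATCH
  Iris (120000) -> MATCH
  Eve (120000) -> MATCH
  Dave (100000) -> MATCH


4 rows:
Carol, 100000
Iris, 120000
Eve, 120000
Dave, 100000


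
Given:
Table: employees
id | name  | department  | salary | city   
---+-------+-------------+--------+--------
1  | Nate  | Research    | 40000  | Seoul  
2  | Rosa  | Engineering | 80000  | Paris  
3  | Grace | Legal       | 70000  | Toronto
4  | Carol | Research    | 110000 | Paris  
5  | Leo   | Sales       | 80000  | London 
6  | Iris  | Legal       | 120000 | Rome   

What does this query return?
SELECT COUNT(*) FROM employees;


COUNT(*) counts all rows

6


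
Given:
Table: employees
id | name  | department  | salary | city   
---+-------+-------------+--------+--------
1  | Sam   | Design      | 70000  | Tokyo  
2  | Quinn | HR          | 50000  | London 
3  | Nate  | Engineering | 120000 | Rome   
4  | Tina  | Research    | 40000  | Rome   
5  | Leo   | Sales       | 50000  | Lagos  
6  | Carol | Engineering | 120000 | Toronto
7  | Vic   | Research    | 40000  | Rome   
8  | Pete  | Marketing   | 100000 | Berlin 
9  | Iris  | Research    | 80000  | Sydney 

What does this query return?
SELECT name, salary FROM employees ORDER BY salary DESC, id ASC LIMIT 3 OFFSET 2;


Sort by salary DESC (id ASC tiebreak), then skip 2 and take 3
Rows 3 through 5

3 rows:
Pete, 100000
Iris, 80000
Sam, 70000


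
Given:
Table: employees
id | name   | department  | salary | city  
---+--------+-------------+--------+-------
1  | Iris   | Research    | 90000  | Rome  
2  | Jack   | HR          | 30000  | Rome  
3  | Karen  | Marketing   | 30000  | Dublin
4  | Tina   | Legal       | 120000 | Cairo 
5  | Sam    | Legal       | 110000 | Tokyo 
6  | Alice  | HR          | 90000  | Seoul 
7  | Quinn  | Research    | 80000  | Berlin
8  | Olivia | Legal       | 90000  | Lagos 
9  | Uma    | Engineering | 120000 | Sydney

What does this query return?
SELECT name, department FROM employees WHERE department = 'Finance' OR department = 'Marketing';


Filtering: department = 'Finance' OR 'Marketing'
Matching: 1 rows

1 rows:
Karen, Marketing


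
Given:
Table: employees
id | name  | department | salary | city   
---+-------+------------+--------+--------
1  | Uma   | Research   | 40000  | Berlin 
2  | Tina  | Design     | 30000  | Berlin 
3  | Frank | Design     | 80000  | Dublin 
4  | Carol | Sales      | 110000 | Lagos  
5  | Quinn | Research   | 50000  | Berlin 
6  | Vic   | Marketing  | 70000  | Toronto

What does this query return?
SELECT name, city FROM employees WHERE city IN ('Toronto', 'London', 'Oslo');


Filtering: city IN ('Toronto', 'London', 'Oslo')
Matching: 1 rows

1 rows:
Vic, Toronto


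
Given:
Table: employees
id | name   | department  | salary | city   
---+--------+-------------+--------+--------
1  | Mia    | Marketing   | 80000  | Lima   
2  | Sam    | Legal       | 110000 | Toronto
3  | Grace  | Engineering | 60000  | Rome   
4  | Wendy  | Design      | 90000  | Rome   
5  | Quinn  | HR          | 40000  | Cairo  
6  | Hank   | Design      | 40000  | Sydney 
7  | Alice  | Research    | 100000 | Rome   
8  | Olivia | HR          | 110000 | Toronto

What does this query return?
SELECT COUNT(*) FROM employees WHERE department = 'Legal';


Counting rows where department = 'Legal'
  Sam -> MATCH


1


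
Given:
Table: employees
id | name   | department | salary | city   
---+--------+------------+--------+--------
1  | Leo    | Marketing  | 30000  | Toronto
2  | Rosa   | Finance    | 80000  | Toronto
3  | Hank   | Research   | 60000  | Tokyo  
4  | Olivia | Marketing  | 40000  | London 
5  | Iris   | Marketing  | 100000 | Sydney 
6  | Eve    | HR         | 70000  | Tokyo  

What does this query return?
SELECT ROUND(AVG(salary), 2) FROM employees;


SUM(salary) = 380000
COUNT = 6
ROUND(AVG, 2) = ROUND(380000 / 6, 2) = 63333.33

63333.33


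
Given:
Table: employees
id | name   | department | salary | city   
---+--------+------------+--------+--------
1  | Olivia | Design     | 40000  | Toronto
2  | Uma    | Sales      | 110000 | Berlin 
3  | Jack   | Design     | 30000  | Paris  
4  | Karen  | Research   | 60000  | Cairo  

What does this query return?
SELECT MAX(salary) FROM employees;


Salaries: 40000, 110000, 30000, 60000
MAX = 110000

110000


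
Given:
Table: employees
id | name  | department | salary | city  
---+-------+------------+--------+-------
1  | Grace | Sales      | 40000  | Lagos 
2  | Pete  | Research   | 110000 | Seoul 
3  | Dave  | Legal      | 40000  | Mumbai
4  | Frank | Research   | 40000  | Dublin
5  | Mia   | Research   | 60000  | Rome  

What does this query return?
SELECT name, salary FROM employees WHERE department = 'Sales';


Filtering: department = 'Sales'
Matching rows: 1

1 rows:
Grace, 40000
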